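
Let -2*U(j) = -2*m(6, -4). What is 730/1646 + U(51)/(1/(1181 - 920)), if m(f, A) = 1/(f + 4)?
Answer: 218453/8230 ≈ 26.543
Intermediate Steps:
m(f, A) = 1/(4 + f)
U(j) = ⅒ (U(j) = -(-1)/(4 + 6) = -(-1)/10 = -½*(-⅕) = ⅒)
730/1646 + U(51)/(1/(1181 - 920)) = 730/1646 + 1/(10*(1/(1181 - 920))) = 730*(1/1646) + 1/(10*(1/261)) = 365/823 + 1/(10*(1/261)) = 365/823 + (⅒)*261 = 365/823 + 261/10 = 218453/8230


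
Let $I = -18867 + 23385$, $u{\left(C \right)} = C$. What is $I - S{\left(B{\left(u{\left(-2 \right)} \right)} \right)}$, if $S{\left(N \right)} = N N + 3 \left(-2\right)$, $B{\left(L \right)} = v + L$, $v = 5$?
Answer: $4515$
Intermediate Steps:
$B{\left(L \right)} = 5 + L$
$I = 4518$
$S{\left(N \right)} = -6 + N^{2}$ ($S{\left(N \right)} = N^{2} - 6 = -6 + N^{2}$)
$I - S{\left(B{\left(u{\left(-2 \right)} \right)} \right)} = 4518 - \left(-6 + \left(5 - 2\right)^{2}\right) = 4518 - \left(-6 + 3^{2}\right) = 4518 - \left(-6 + 9\right) = 4518 - 3 = 4515$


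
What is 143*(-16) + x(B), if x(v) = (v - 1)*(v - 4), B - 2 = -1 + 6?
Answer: -2270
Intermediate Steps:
B = 7 (B = 2 + (-1 + 6) = 2 + 5 = 7)
x(v) = (-1 + v)*(-4 + v)
143*(-16) + x(B) = 143*(-16) + (4 + 7² - 5*7) = -2288 + (4 + 49 - 35) = -2288 + 18 = -2270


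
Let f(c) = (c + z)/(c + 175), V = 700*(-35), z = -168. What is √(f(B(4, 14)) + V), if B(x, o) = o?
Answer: I*√1984566/9 ≈ 156.53*I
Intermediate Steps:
V = -24500
f(c) = (-168 + c)/(175 + c) (f(c) = (c - 168)/(c + 175) = (-168 + c)/(175 + c))
√(f(B(4, 14)) + V) = √((-168 + 14)/(175 + 14) - 24500) = √(-154/189 - 24500) = √((1/189)*(-154) - 24500) = √(-22/27 - 24500) = √(-661522/27) = I*√1984566/9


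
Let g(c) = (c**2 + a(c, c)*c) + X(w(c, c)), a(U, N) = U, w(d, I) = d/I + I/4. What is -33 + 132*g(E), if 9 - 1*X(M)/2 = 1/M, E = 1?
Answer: 11979/5 ≈ 2395.8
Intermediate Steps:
w(d, I) = I/4 + d/I (w(d, I) = d/I + I*(1/4) = d/I + I/4 = I/4 + d/I)
X(M) = 18 - 2/M
g(c) = 18 - 2/(1 + c/4) + 2*c**2 (g(c) = (c**2 + c*c) + (18 - 2/(c/4 + c/c)) = (c**2 + c**2) + (18 - 2/(c/4 + 1)) = 2*c**2 + (18 - 2/(1 + c/4)) = 18 - 2/(1 + c/4) + 2*c**2)
-33 + 132*g(E) = -33 + 132*(2*(-4 + (4 + 1)*(9 + 1**2))/(4 + 1)) = -33 + 132*(2*(-4 + 5*(9 + 1))/5) = -33 + 132*(2*(1/5)*(-4 + 5*10)) = -33 + 132*(2*(1/5)*(-4 + 50)) = -33 + 132*(2*(1/5)*46) = -33 + 132*(92/5) = -33 + 12144/5 = 11979/5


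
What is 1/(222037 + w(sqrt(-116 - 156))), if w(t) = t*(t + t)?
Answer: 1/221493 ≈ 4.5148e-6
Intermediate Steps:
w(t) = 2*t**2 (w(t) = t*(2*t) = 2*t**2)
1/(222037 + w(sqrt(-116 - 156))) = 1/(222037 + 2*(sqrt(-116 - 156))**2) = 1/(222037 + 2*(sqrt(-272))**2) = 1/(222037 + 2*(4*I*sqrt(17))**2) = 1/(222037 + 2*(-272)) = 1/(222037 - 544) = 1/221493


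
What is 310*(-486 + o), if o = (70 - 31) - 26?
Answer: -146630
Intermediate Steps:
o = 13 (o = 39 - 26 = 13)
310*(-486 + o) = 310*(-486 + 13) = 310*(-473) = -146630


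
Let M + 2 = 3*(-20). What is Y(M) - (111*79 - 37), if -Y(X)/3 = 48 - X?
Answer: -9062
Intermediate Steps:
M = -62 (M = -2 + 3*(-20) = -2 - 60 = -62)
Y(X) = -144 + 3*X (Y(X) = -3*(48 - X) = -144 + 3*X)
Y(M) - (111*79 - 37) = (-144 + 3*(-62)) - (111*79 - 37) = (-144 - 186) - (8769 - 37) = -330 - 1*8732 = -330 - 8732 = -9062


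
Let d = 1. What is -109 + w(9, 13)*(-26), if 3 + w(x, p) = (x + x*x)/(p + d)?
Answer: -1387/7 ≈ -198.14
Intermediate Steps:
w(x, p) = -3 + (x + x**2)/(1 + p) (w(x, p) = -3 + (x + x*x)/(p + 1) = -3 + (x + x**2)/(1 + p))
-109 + w(9, 13)*(-26) = -109 + ((-3 + 9 + 9**2 - 3*13)/(1 + 13))*(-26) = -109 + ((-3 + 9 + 81 - 39)/14)*(-26) = -109 + ((1/14)*48)*(-26) = -109 + (24/7)*(-26) = -109 - 624/7 = -1387/7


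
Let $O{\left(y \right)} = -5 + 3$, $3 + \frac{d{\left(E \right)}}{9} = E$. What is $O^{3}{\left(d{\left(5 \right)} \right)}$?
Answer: $-8$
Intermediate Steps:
$d{\left(E \right)} = -27 + 9 E$
$O{\left(y \right)} = -2$
$O^{3}{\left(d{\left(5 \right)} \right)} = \left(-2\right)^{3} = -8$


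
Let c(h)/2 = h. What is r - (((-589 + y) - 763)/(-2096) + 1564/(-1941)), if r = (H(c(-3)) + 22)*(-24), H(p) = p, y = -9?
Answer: -1561604581/4068336 ≈ -383.84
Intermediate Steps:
c(h) = 2*h
r = -384 (r = (2*(-3) + 22)*(-24) = (-6 + 22)*(-24) = 16*(-24) = -384)
r - (((-589 + y) - 763)/(-2096) + 1564/(-1941)) = -384 - (((-589 - 9) - 763)/(-2096) + 1564/(-1941)) = -384 - ((-598 - 763)*(-1/2096) + 1564*(-1/1941)) = -384 - (-1361*(-1/2096) - 1564/1941) = -384 - (1361/2096 - 1564/1941) = -384 - 1*(-636443/4068336) = -384 + 636443/4068336 = -1561604581/4068336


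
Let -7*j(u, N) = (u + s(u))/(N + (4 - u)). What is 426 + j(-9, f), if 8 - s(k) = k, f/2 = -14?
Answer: 44738/105 ≈ 426.08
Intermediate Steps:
f = -28 (f = 2*(-14) = -28)
s(k) = 8 - k
j(u, N) = -8/(7*(4 + N - u)) (j(u, N) = -(u + (8 - u))/(7*(N + (4 - u))) = -8/(7*(4 + N - u)))
426 + j(-9, f) = 426 + 8/(7*(-4 - 9 - 1*(-28))) = 426 + 8/(7*(-4 - 9 + 28)) = 426 + (8/7)/15 = 426 + (8/7)*(1/15) = 426 + 8/105 = 44738/105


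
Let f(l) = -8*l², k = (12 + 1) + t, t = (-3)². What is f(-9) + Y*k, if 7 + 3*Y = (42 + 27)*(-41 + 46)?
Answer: 5492/3 ≈ 1830.7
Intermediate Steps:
t = 9
k = 22 (k = (12 + 1) + 9 = 13 + 9 = 22)
Y = 338/3 (Y = -7/3 + ((42 + 27)*(-41 + 46))/3 = -7/3 + (69*5)/3 = -7/3 + (⅓)*345 = -7/3 + 115 = 338/3 ≈ 112.67)
f(-9) + Y*k = -8*(-9)² + (338/3)*22 = -8*81 + 7436/3 = -648 + 7436/3 = 5492/3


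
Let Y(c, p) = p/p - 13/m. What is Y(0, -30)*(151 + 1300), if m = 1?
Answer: -17412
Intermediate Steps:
Y(c, p) = -12 (Y(c, p) = p/p - 13/1 = 1 - 13*1 = 1 - 13 = -12)
Y(0, -30)*(151 + 1300) = -12*(151 + 1300) = -12*1451 = -17412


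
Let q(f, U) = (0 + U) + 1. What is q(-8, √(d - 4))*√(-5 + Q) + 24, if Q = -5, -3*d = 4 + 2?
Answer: 24 - 2*√15 + I*√10 ≈ 16.254 + 3.1623*I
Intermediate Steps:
d = -2 (d = -(4 + 2)/3 = -⅓*6 = -2)
q(f, U) = 1 + U (q(f, U) = U + 1 = 1 + U)
q(-8, √(d - 4))*√(-5 + Q) + 24 = (1 + √(-2 - 4))*√(-5 - 5) + 24 = (1 + √(-6))*√(-10) + 24 = (1 + I*√6)*(I*√10) + 24 = I*√10*(1 + I*√6) + 24 = 24 + I*√10*(1 + I*√6)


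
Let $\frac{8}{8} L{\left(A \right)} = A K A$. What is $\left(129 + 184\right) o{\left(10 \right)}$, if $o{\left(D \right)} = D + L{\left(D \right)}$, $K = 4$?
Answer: $128330$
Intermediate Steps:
$L{\left(A \right)} = 4 A^{2}$ ($L{\left(A \right)} = A 4 A = 4 A A = 4 A^{2}$)
$o{\left(D \right)} = D + 4 D^{2}$
$\left(129 + 184\right) o{\left(10 \right)} = \left(129 + 184\right) 10 \left(1 + 4 \cdot 10\right) = 313 \cdot 10 \left(1 + 40\right) = 313 \cdot 10 \cdot 41 = 313 \cdot 410 = 128330$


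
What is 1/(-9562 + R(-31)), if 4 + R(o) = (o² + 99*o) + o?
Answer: -1/11705 ≈ -8.5434e-5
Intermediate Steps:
R(o) = -4 + o² + 100*o (R(o) = -4 + ((o² + 99*o) + o) = -4 + (o² + 100*o) = -4 + o² + 100*o)
1/(-9562 + R(-31)) = 1/(-9562 + (-4 + (-31)² + 100*(-31))) = 1/(-9562 + (-4 + 961 - 3100)) = 1/(-9562 - 2143) = 1/(-11705) = -1/11705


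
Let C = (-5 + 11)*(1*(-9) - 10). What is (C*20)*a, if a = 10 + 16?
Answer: -59280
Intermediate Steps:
a = 26
C = -114 (C = 6*(-9 - 10) = 6*(-19) = -114)
(C*20)*a = -114*20*26 = -2280*26 = -59280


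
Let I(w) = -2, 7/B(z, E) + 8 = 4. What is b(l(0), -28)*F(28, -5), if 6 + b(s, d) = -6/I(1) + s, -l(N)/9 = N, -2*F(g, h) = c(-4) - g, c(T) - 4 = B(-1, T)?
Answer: -309/8 ≈ -38.625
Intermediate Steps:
B(z, E) = -7/4 (B(z, E) = 7/(-8 + 4) = 7/(-4) = 7*(-¼) = -7/4)
c(T) = 9/4 (c(T) = 4 - 7/4 = 9/4)
F(g, h) = -9/8 + g/2 (F(g, h) = -(9/4 - g)/2 = -9/8 + g/2)
l(N) = -9*N
b(s, d) = -3 + s (b(s, d) = -6 + (-6/(-2) + s) = -6 + (-6*(-½) + s) = -6 + (3 + s) = -3 + s)
b(l(0), -28)*F(28, -5) = (-3 - 9*0)*(-9/8 + (½)*28) = (-3 + 0)*(-9/8 + 14) = -3*103/8 = -309/8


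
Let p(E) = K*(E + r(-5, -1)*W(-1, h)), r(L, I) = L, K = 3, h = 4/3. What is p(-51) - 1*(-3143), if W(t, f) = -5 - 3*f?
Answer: 3125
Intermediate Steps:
h = 4/3 (h = 4*(⅓) = 4/3 ≈ 1.3333)
p(E) = 135 + 3*E (p(E) = 3*(E - 5*(-5 - 3*4/3)) = 3*(E - 5*(-5 - 4)) = 3*(E - 5*(-9)) = 3*(E + 45) = 3*(45 + E) = 135 + 3*E)
p(-51) - 1*(-3143) = (135 + 3*(-51)) - 1*(-3143) = (135 - 153) + 3143 = -18 + 3143 = 3125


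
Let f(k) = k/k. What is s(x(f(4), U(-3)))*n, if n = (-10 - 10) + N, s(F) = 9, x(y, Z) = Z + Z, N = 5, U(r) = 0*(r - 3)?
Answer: -135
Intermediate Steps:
f(k) = 1
U(r) = 0 (U(r) = 0*(-3 + r) = 0)
x(y, Z) = 2*Z
n = -15 (n = (-10 - 10) + 5 = -20 + 5 = -15)
s(x(f(4), U(-3)))*n = 9*(-15) = -135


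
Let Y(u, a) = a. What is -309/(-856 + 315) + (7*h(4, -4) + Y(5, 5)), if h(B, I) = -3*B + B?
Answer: -27282/541 ≈ -50.429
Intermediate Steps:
h(B, I) = -2*B
-309/(-856 + 315) + (7*h(4, -4) + Y(5, 5)) = -309/(-856 + 315) + (7*(-2*4) + 5) = -309/(-541) + (7*(-8) + 5) = -1/541*(-309) + (-56 + 5) = 309/541 - 51 = -27282/541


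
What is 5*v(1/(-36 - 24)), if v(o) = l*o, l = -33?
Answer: 11/4 ≈ 2.7500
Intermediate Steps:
v(o) = -33*o
5*v(1/(-36 - 24)) = 5*(-33/(-36 - 24)) = 5*(-33/(-60)) = 5*(-33*(-1/60)) = 5*(11/20) = 11/4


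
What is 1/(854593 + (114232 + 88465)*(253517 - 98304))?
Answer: 1/31462064054 ≈ 3.1784e-11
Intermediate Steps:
1/(854593 + (114232 + 88465)*(253517 - 98304)) = 1/(854593 + 202697*155213) = 1/(854593 + 31461209461) = 1/31462064054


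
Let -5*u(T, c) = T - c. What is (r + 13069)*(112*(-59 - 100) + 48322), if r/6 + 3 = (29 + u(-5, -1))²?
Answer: 14020603234/25 ≈ 5.6082e+8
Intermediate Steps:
u(T, c) = -T/5 + c/5 (u(T, c) = -(T - c)/5 = -T/5 + c/5)
r = 132756/25 (r = -18 + 6*(29 + (-⅕*(-5) + (⅕)*(-1)))² = -18 + 6*(29 + (1 - ⅕))² = -18 + 6*(29 + ⅘)² = -18 + 6*(149/5)² = -18 + 6*(22201/25) = -18 + 133206/25 = 132756/25 ≈ 5310.2)
(r + 13069)*(112*(-59 - 100) + 48322) = (132756/25 + 13069)*(112*(-59 - 100) + 48322) = 459481*(112*(-159) + 48322)/25 = 459481*(-17808 + 48322)/25 = (459481/25)*30514 = 14020603234/25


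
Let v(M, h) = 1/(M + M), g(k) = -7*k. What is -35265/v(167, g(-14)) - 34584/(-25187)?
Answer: -296665296786/25187 ≈ -1.1779e+7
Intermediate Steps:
v(M, h) = 1/(2*M)
-35265/v(167, g(-14)) - 34584/(-25187) = -35265/((½)/167) - 34584/(-25187) = -35265/((½)*(1/167)) - 34584*(-1/25187) = -35265/1/334 + 34584/25187 = -35265*334 + 34584/25187 = -11778510 + 34584/25187 = -296665296786/25187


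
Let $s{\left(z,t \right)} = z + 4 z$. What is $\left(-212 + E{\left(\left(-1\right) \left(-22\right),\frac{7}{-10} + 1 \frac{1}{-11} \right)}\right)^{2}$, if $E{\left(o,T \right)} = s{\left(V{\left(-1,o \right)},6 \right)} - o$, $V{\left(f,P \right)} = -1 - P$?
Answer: $121801$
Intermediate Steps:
$s{\left(z,t \right)} = 5 z$
$E{\left(o,T \right)} = -5 - 6 o$ ($E{\left(o,T \right)} = 5 \left(-1 - o\right) - o = \left(-5 - 5 o\right) - o = -5 - 6 o$)
$\left(-212 + E{\left(\left(-1\right) \left(-22\right),\frac{7}{-10} + 1 \frac{1}{-11} \right)}\right)^{2} = \left(-212 - \left(5 + 6 \left(\left(-1\right) \left(-22\right)\right)\right)\right)^{2} = \left(-212 - 137\right)^{2} = \left(-349\right)^{2} = 121801$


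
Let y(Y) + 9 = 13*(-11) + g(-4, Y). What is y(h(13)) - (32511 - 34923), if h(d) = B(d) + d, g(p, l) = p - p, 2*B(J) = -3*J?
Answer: 2260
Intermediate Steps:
B(J) = -3*J/2 (B(J) = (-3*J)/2 = -3*J/2)
g(p, l) = 0
h(d) = -d/2 (h(d) = -3*d/2 + d = -d/2)
y(Y) = -152 (y(Y) = -9 + (13*(-11) + 0) = -9 + (-143 + 0) = -9 - 143 = -152)
y(h(13)) - (32511 - 34923) = -152 - (32511 - 34923) = -152 - 1*(-2412) = -152 + 2412 = 2260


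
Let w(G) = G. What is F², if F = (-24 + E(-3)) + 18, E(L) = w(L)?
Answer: 81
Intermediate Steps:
E(L) = L
F = -9 (F = (-24 - 3) + 18 = -27 + 18 = -9)
F² = (-9)² = 81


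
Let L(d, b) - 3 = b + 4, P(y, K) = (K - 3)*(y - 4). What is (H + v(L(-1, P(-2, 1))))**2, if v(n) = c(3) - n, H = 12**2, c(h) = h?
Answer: 16384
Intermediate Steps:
P(y, K) = (-4 + y)*(-3 + K) (P(y, K) = (-3 + K)*(-4 + y) = (-4 + y)*(-3 + K))
H = 144
L(d, b) = 7 + b (L(d, b) = 3 + (b + 4) = 3 + (4 + b) = 7 + b)
v(n) = 3 - n
(H + v(L(-1, P(-2, 1))))**2 = (144 + (3 - (7 + (12 - 4*1 - 3*(-2) + 1*(-2)))))**2 = (144 + (3 - (7 + (12 - 4 + 6 - 2))))**2 = (144 + (3 - (7 + 12)))**2 = (144 + (3 - 1*19))**2 = (144 + (3 - 19))**2 = (144 - 16)**2 = 128**2 = 16384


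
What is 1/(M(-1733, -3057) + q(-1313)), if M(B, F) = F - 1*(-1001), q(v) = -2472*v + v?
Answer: 1/3242367 ≈ 3.0842e-7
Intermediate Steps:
q(v) = -2471*v
M(B, F) = 1001 + F (M(B, F) = F + 1001 = 1001 + F)
1/(M(-1733, -3057) + q(-1313)) = 1/((1001 - 3057) - 2471*(-1313)) = 1/(-2056 + 3244423) = 1/3242367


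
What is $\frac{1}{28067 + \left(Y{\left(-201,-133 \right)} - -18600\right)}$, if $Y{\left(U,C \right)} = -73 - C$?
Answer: $\frac{1}{46727} \approx 2.1401 \cdot 10^{-5}$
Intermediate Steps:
$\frac{1}{28067 + \left(Y{\left(-201,-133 \right)} - -18600\right)} = \frac{1}{28067 - -18660} = \frac{1}{28067 + \left(\left(-73 + 133\right) + 18600\right)} = \frac{1}{28067 + \left(60 + 18600\right)} = \frac{1}{28067 + 18660} = \frac{1}{46727}$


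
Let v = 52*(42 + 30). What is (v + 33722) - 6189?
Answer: 31277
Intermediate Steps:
v = 3744 (v = 52*72 = 3744)
(v + 33722) - 6189 = (3744 + 33722) - 6189 = 37466 - 6189 = 31277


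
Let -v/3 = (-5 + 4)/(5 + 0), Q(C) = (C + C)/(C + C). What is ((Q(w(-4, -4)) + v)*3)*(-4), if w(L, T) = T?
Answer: -96/5 ≈ -19.200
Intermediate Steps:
Q(C) = 1 (Q(C) = (2*C)/((2*C)) = (2*C)*(1/(2*C)) = 1)
v = 3/5 (v = -3*(-5 + 4)/(5 + 0) = -(-3)/5 = -3*(-1/5) = 3/5 ≈ 0.60000)
((Q(w(-4, -4)) + v)*3)*(-4) = ((1 + 3/5)*3)*(-4) = ((8/5)*3)*(-4) = (24/5)*(-4) = -96/5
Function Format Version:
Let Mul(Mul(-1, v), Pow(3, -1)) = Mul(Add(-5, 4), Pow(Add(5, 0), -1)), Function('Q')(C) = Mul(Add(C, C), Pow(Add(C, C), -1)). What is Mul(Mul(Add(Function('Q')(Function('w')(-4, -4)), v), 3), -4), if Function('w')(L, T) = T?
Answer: Rational(-96, 5) ≈ -19.200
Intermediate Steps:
Function('Q')(C) = 1 (Function('Q')(C) = Mul(Mul(2, C), Pow(Mul(2, C), -1)) = Mul(Mul(2, C), Mul(Rational(1, 2), Pow(C, -1))) = 1)
v = Rational(3, 5) (v = Mul(-3, Mul(Add(-5, 4), Pow(Add(5, 0), -1))) = Mul(-3, Mul(-1, Pow(5, -1))) = Mul(-3, Mul(-1, Rational(1, 5))) = Mul(-3, Rational(-1, 5)) = Rational(3, 5) ≈ 0.60000)
Mul(Mul(Add(Function('Q')(Function('w')(-4, -4)), v), 3), -4) = Mul(Mul(Add(1, Rational(3, 5)), 3), -4) = Mul(Mul(Rational(8, 5), 3), -4) = Mul(Rational(24, 5), -4) = Rational(-96, 5)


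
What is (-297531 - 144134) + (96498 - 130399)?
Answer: -475566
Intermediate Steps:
(-297531 - 144134) + (96498 - 130399) = -441665 - 33901 = -475566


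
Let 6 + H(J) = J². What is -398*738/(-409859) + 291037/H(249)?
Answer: 137493553163/25409208705 ≈ 5.4112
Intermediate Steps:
H(J) = -6 + J²
-398*738/(-409859) + 291037/H(249) = -398*738/(-409859) + 291037/(-6 + 249²) = -293724*(-1/409859) + 291037/(-6 + 62001) = 293724/409859 + 291037/61995 = 137493553163/25409208705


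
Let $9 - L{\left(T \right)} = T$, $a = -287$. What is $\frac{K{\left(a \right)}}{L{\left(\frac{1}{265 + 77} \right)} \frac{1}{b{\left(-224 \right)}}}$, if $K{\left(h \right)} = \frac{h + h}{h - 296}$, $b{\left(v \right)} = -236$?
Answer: $- \frac{46328688}{1793891} \approx -25.826$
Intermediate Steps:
$L{\left(T \right)} = 9 - T$
$K{\left(h \right)} = \frac{2 h}{-296 + h}$
$\frac{K{\left(a \right)}}{L{\left(\frac{1}{265 + 77} \right)} \frac{1}{b{\left(-224 \right)}}} = \frac{2 \left(-287\right) \frac{1}{-296 - 287}}{\left(9 - \frac{1}{265 + 77}\right) \frac{1}{-236}} = \frac{2 \left(-287\right) \frac{1}{-583}}{\left(9 - \frac{1}{342}\right) \left(- \frac{1}{236}\right)} = \frac{2 \left(-287\right) \left(- \frac{1}{583}\right)}{\left(9 - \frac{1}{342}\right) \left(- \frac{1}{236}\right)} = \frac{574}{583 \left(9 - \frac{1}{342}\right) \left(- \frac{1}{236}\right)} = \frac{574}{583 \cdot \frac{3077}{342} \left(- \frac{1}{236}\right)} = \frac{574}{583 \left(- \frac{3077}{80712}\right)} = \frac{574}{583} \left(- \frac{80712}{3077}\right) = - \frac{46328688}{1793891}$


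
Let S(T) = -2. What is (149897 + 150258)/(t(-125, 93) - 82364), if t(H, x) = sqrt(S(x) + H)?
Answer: -24721966420/6783828623 - 300155*I*sqrt(127)/6783828623 ≈ -3.6442 - 0.00049862*I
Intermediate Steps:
t(H, x) = sqrt(-2 + H)
(149897 + 150258)/(t(-125, 93) - 82364) = (149897 + 150258)/(sqrt(-2 - 125) - 82364) = 300155/(sqrt(-127) - 82364) = 300155/(I*sqrt(127) - 82364) = 300155/(-82364 + I*sqrt(127))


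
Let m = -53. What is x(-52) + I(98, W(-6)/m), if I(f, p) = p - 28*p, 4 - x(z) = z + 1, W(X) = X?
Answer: 2753/53 ≈ 51.943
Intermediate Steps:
x(z) = 3 - z (x(z) = 4 - (z + 1) = 4 - (1 + z) = 4 + (-1 - z) = 3 - z)
I(f, p) = -27*p
x(-52) + I(98, W(-6)/m) = (3 - 1*(-52)) - (-162)/(-53) = (3 + 52) - (-162)*(-1)/53 = 55 - 27*6/53 = 55 - 162/53 = 2753/53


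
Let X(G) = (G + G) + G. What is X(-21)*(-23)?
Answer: 1449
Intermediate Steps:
X(G) = 3*G (X(G) = 2*G + G = 3*G)
X(-21)*(-23) = (3*(-21))*(-23) = -63*(-23) = 1449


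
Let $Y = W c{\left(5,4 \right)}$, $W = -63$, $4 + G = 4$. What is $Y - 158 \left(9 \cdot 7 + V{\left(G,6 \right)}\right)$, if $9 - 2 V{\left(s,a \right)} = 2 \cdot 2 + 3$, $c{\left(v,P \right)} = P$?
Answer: $-10364$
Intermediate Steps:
$G = 0$ ($G = -4 + 4 = 0$)
$V{\left(s,a \right)} = 1$ ($V{\left(s,a \right)} = \frac{9}{2} - \frac{2 \cdot 2 + 3}{2} = \frac{9}{2} - \frac{4 + 3}{2} = \frac{9}{2} - \frac{7}{2} = 1$)
$Y = -252$ ($Y = \left(-63\right) 4 = -252$)
$Y - 158 \left(9 \cdot 7 + V{\left(G,6 \right)}\right) = -252 - 158 \left(9 \cdot 7 + 1\right) = -252 - 158 \left(63 + 1\right) = -252 - 10112 = -10364$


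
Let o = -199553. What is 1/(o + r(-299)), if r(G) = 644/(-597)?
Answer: -597/119133785 ≈ -5.0112e-6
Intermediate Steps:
r(G) = -644/597 (r(G) = 644*(-1/597) = -644/597)
1/(o + r(-299)) = 1/(-199553 - 644/597) = 1/(-119133785/597) = -597/119133785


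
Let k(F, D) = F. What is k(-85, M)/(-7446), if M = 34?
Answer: 5/438 ≈ 0.011416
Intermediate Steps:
k(-85, M)/(-7446) = -85/(-7446) = -85*(-1/7446) = 5/438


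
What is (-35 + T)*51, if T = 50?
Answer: 765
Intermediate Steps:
(-35 + T)*51 = (-35 + 50)*51 = 15*51 = 765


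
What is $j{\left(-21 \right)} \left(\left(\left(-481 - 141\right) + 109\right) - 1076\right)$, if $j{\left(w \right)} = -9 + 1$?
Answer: $12712$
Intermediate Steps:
$j{\left(w \right)} = -8$
$j{\left(-21 \right)} \left(\left(\left(-481 - 141\right) + 109\right) - 1076\right) = - 8 \left(\left(\left(-481 - 141\right) + 109\right) - 1076\right) = - 8 \left(\left(-622 + 109\right) - 1076\right) = - 8 \left(-513 - 1076\right) = \left(-8\right) \left(-1589\right) = 12712$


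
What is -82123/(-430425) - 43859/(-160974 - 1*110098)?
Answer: 41139255931/116676165600 ≈ 0.35259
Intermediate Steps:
-82123/(-430425) - 43859/(-160974 - 1*110098) = -82123*(-1/430425) - 43859/(-160974 - 110098) = 82123/430425 - 43859/(-271072) = 82123/430425 - 43859*(-1/271072) = 82123/430425 + 43859/271072 = 41139255931/116676165600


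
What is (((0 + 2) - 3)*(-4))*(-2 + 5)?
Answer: 12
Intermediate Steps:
(((0 + 2) - 3)*(-4))*(-2 + 5) = ((2 - 3)*(-4))*3 = -1*(-4)*3 = 4*3 = 12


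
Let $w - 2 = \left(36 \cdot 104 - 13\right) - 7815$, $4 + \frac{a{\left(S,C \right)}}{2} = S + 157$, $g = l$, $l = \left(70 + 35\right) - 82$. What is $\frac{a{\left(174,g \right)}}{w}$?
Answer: $- \frac{327}{2041} \approx -0.16022$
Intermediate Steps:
$l = 23$ ($l = 105 - 82 = 23$)
$g = 23$
$a{\left(S,C \right)} = 306 + 2 S$ ($a{\left(S,C \right)} = -8 + 2 \left(S + 157\right) = -8 + 2 \left(157 + S\right) = -8 + \left(314 + 2 S\right) = 306 + 2 S$)
$w = -4082$ ($w = 2 + \left(\left(36 \cdot 104 - 13\right) - 7815\right) = 2 + \left(\left(3744 - 13\right) - 7815\right) = 2 + \left(3731 - 7815\right) = 2 - 4084 = -4082$)
$\frac{a{\left(174,g \right)}}{w} = \frac{306 + 2 \cdot 174}{-4082} = \left(306 + 348\right) \left(- \frac{1}{4082}\right) = 654 \left(- \frac{1}{4082}\right) = - \frac{327}{2041}$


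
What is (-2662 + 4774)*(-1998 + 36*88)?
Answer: 2471040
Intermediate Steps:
(-2662 + 4774)*(-1998 + 36*88) = 2112*(-1998 + 3168) = 2112*1170 = 2471040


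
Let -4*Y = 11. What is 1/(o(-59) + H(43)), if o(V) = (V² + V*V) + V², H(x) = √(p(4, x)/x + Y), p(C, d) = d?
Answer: 41772/436225003 - 2*I*√7/436225003 ≈ 9.5758e-5 - 1.213e-8*I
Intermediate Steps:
Y = -11/4 (Y = -¼*11 = -11/4 ≈ -2.7500)
H(x) = I*√7/2 (H(x) = √(x/x - 11/4) = √(1 - 11/4) = √(-7/4) = I*√7/2)
o(V) = 3*V² (o(V) = (V² + V²) + V² = 2*V² + V² = 3*V²)
1/(o(-59) + H(43)) = 1/(3*(-59)² + I*√7/2) = 1/(3*3481 + I*√7/2) = 1/(10443 + I*√7/2)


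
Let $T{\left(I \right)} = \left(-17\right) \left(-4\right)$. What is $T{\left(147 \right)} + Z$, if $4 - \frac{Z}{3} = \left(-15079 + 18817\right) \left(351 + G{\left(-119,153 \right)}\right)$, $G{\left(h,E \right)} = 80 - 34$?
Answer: $-4451878$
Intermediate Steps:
$T{\left(I \right)} = 68$
$G{\left(h,E \right)} = 46$ ($G{\left(h,E \right)} = 80 - 34 = 46$)
$Z = -4451946$ ($Z = 12 - 3 \left(-15079 + 18817\right) \left(351 + 46\right) = 12 - 3 \cdot 3738 \cdot 397 = 12 - 4451958 = -4451946$)
$T{\left(147 \right)} + Z = 68 - 4451946 = -4451878$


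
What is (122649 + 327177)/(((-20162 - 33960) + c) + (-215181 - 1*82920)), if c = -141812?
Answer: -449826/494035 ≈ -0.91051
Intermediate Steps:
(122649 + 327177)/(((-20162 - 33960) + c) + (-215181 - 1*82920)) = (122649 + 327177)/(((-20162 - 33960) - 141812) + (-215181 - 1*82920)) = 449826/((-54122 - 141812) + (-215181 - 82920)) = 449826/(-195934 - 298101) = 449826/(-494035) = 449826*(-1/494035) = -449826/494035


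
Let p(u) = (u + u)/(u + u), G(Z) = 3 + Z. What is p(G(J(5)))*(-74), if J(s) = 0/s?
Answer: -74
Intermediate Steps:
J(s) = 0
p(u) = 1 (p(u) = (2*u)/((2*u)) = (2*u)*(1/(2*u)) = 1)
p(G(J(5)))*(-74) = 1*(-74) = -74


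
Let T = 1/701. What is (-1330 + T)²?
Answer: 869237364241/491401 ≈ 1.7689e+6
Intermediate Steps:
T = 1/701 ≈ 0.0014265
(-1330 + T)² = (-1330 + 1/701)² = (-932329/701)² = 869237364241/491401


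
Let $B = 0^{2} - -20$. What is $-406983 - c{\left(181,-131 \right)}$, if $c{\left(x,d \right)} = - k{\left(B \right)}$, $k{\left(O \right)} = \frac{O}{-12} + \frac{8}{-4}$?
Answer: $- \frac{1220960}{3} \approx -4.0699 \cdot 10^{5}$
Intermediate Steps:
$B = 20$ ($B = 0 + 20 = 20$)
$k{\left(O \right)} = -2 - \frac{O}{12}$ ($k{\left(O \right)} = O \left(- \frac{1}{12}\right) + 8 \left(- \frac{1}{4}\right) = - \frac{O}{12} - 2 = -2 - \frac{O}{12}$)
$c{\left(x,d \right)} = \frac{11}{3}$ ($c{\left(x,d \right)} = - (-2 - \frac{5}{3}) = \left(-1\right) \left(- \frac{11}{3}\right) = \frac{11}{3}$)
$-406983 - c{\left(181,-131 \right)} = -406983 - \frac{11}{3} = - \frac{1220960}{3}$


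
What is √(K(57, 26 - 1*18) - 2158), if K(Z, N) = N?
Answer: 5*I*√86 ≈ 46.368*I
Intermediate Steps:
√(K(57, 26 - 1*18) - 2158) = √((26 - 1*18) - 2158) = √((26 - 18) - 2158) = √(8 - 2158) = √(-2150) = 5*I*√86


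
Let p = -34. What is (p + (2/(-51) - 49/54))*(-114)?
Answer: 609539/153 ≈ 3983.9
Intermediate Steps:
(p + (2/(-51) - 49/54))*(-114) = (-34 + (2/(-51) - 49/54))*(-114) = (-34 + (2*(-1/51) - 49*1/54))*(-114) = (-34 + (-2/51 - 49/54))*(-114) = (-34 - 869/918)*(-114) = -32081/918*(-114) = 609539/153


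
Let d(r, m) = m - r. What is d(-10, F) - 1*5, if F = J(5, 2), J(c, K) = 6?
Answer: 11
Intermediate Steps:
F = 6
d(-10, F) - 1*5 = (6 - 1*(-10)) - 1*5 = (6 + 10) - 5 = 16 - 5 = 11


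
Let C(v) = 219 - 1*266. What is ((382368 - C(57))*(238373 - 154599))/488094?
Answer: 16018217105/244047 ≈ 65636.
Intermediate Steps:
C(v) = -47 (C(v) = 219 - 266 = -47)
((382368 - C(57))*(238373 - 154599))/488094 = ((382368 - 1*(-47))*(238373 - 154599))/488094 = ((382368 + 47)*83774)*(1/488094) = (382415*83774)*(1/488094) = 32036434210*(1/488094) = 16018217105/244047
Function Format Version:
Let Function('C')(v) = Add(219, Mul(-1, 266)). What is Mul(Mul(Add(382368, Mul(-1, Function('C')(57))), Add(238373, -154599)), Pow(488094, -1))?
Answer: Rational(16018217105, 244047) ≈ 65636.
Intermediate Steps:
Function('C')(v) = -47 (Function('C')(v) = Add(219, -266) = -47)
Mul(Mul(Add(382368, Mul(-1, Function('C')(57))), Add(238373, -154599)), Pow(488094, -1)) = Mul(Mul(Add(382368, Mul(-1, -47)), Add(238373, -154599)), Pow(488094, -1)) = Mul(Mul(Add(382368, 47), 83774), Rational(1, 488094)) = Mul(Mul(382415, 83774), Rational(1, 488094)) = Mul(32036434210, Rational(1, 488094)) = Rational(16018217105, 244047)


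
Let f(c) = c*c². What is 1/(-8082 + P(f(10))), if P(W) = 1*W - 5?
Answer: -1/7087 ≈ -0.00014110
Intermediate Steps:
f(c) = c³
P(W) = -5 + W (P(W) = W - 5 = -5 + W)
1/(-8082 + P(f(10))) = 1/(-8082 + (-5 + 10³)) = 1/(-8082 + (-5 + 1000)) = 1/(-8082 + 995) = 1/(-7087) = -1/7087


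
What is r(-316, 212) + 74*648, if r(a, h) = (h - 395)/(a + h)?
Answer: 4987191/104 ≈ 47954.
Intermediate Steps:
r(a, h) = (-395 + h)/(a + h)
r(-316, 212) + 74*648 = (-395 + 212)/(-316 + 212) + 74*648 = -183/(-104) + 47952 = -1/104*(-183) + 47952 = 183/104 + 47952 = 4987191/104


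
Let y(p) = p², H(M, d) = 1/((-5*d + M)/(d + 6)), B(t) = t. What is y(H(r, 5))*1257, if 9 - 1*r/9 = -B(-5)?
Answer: 1257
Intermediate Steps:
r = 36 (r = 81 - (-9)*(-5) = 81 - 9*5 = 81 - 45 = 36)
H(M, d) = (6 + d)/(M - 5*d) (H(M, d) = 1/((M - 5*d)/(6 + d)) = (6 + d)/(M - 5*d))
y(H(r, 5))*1257 = ((6 + 5)/(36 - 5*5))²*1257 = (11/(36 - 25))²*1257 = (11/11)²*1257 = ((1/11)*11)²*1257 = 1²*1257 = 1*1257 = 1257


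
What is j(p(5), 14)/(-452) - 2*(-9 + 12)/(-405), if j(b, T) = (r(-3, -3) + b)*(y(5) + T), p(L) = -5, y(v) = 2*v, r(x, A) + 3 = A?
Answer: 9136/15255 ≈ 0.59889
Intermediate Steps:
r(x, A) = -3 + A
j(b, T) = (-6 + b)*(10 + T) (j(b, T) = ((-3 - 3) + b)*(2*5 + T) = (-6 + b)*(10 + T))
j(p(5), 14)/(-452) - 2*(-9 + 12)/(-405) = (-60 - 6*14 + 10*(-5) + 14*(-5))/(-452) - 2*(-9 + 12)/(-405) = (-60 - 84 - 50 - 70)*(-1/452) - 2*3*(-1/405) = -264*(-1/452) - 6*(-1/405) = 66/113 + 2/135 = 9136/15255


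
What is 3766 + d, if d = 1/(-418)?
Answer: 1574187/418 ≈ 3766.0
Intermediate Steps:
d = -1/418 ≈ -0.0023923
3766 + d = 3766 - 1/418 = 1574187/418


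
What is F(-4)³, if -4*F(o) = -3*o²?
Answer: 1728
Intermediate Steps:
F(o) = 3*o²/4 (F(o) = -(-3)*o²/4 = 3*o²/4)
F(-4)³ = ((¾)*(-4)²)³ = ((¾)*16)³ = 12³ = 1728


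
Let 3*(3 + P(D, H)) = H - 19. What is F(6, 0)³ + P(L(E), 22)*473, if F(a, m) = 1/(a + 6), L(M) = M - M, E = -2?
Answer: -1634687/1728 ≈ -946.00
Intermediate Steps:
L(M) = 0
P(D, H) = -28/3 + H/3 (P(D, H) = -3 + (H - 19)/3 = -3 + (-19 + H)/3 = -3 + (-19/3 + H/3) = -28/3 + H/3)
F(a, m) = 1/(6 + a)
F(6, 0)³ + P(L(E), 22)*473 = (1/(6 + 6))³ + (-28/3 + (⅓)*22)*473 = (1/12)³ + (-28/3 + 22/3)*473 = (1/12)³ - 2*473 = 1/1728 - 946 = -1634687/1728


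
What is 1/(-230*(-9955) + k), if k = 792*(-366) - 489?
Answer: 1/1999289 ≈ 5.0018e-7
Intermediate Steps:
k = -290361 (k = -289872 - 489 = -290361)
1/(-230*(-9955) + k) = 1/(-230*(-9955) - 290361) = 1/(2289650 - 290361) = 1/1999289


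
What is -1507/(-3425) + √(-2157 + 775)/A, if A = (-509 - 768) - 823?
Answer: 11/25 - I*√1382/2100 ≈ 0.44 - 0.017703*I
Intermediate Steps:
A = -2100 (A = -1277 - 823 = -2100)
-1507/(-3425) + √(-2157 + 775)/A = -1507/(-3425) + √(-2157 + 775)/(-2100) = -1507*(-1/3425) + √(-1382)*(-1/2100) = 11/25 + (I*√1382)*(-1/2100) = 11/25 - I*√1382/2100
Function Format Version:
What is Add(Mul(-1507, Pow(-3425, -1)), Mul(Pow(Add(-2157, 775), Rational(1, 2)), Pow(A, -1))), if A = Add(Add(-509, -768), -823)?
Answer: Add(Rational(11, 25), Mul(Rational(-1, 2100), I, Pow(1382, Rational(1, 2)))) ≈ Add(0.44000, Mul(-0.017703, I))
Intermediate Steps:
A = -2100 (A = Add(-1277, -823) = -2100)
Add(Mul(-1507, Pow(-3425, -1)), Mul(Pow(Add(-2157, 775), Rational(1, 2)), Pow(A, -1))) = Add(Mul(-1507, Pow(-3425, -1)), Mul(Pow(Add(-2157, 775), Rational(1, 2)), Pow(-2100, -1))) = Add(Mul(-1507, Rational(-1, 3425)), Mul(Pow(-1382, Rational(1, 2)), Rational(-1, 2100))) = Add(Rational(11, 25), Mul(Mul(I, Pow(1382, Rational(1, 2))), Rational(-1, 2100))) = Add(Rational(11, 25), Mul(Rational(-1, 2100), I, Pow(1382, Rational(1, 2))))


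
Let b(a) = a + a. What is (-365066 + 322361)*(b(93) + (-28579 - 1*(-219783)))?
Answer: -8173309950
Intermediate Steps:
b(a) = 2*a
(-365066 + 322361)*(b(93) + (-28579 - 1*(-219783))) = (-365066 + 322361)*(2*93 + (-28579 - 1*(-219783))) = -42705*(186 + (-28579 + 219783)) = -42705*(186 + 191204) = -42705*191390 = -8173309950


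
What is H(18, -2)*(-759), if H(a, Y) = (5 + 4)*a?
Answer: -122958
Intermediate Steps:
H(a, Y) = 9*a
H(18, -2)*(-759) = (9*18)*(-759) = 162*(-759) = -122958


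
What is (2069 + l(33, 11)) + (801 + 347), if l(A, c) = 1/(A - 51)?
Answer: 57905/18 ≈ 3216.9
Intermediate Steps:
l(A, c) = 1/(-51 + A)
(2069 + l(33, 11)) + (801 + 347) = (2069 + 1/(-51 + 33)) + (801 + 347) = (2069 + 1/(-18)) + 1148 = (2069 - 1/18) + 1148 = 37241/18 + 1148 = 57905/18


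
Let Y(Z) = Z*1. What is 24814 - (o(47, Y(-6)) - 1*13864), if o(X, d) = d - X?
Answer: 38731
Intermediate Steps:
Y(Z) = Z
24814 - (o(47, Y(-6)) - 1*13864) = 24814 - ((-6 - 1*47) - 1*13864) = 24814 - ((-6 - 47) - 13864) = 24814 - (-53 - 13864) = 24814 - 1*(-13917) = 24814 + 13917 = 38731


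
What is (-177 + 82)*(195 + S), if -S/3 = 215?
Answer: 42750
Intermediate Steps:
S = -645 (S = -3*215 = -645)
(-177 + 82)*(195 + S) = (-177 + 82)*(195 - 645) = -95*(-450) = 42750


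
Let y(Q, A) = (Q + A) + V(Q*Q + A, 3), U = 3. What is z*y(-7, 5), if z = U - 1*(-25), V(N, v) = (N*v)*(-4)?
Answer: -18200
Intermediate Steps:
V(N, v) = -4*N*v
z = 28 (z = 3 - 1*(-25) = 3 + 25 = 28)
y(Q, A) = Q - 12*Q² - 11*A (y(Q, A) = (Q + A) - 4*(Q*Q + A)*3 = (A + Q) - 4*(Q² + A)*3 = (A + Q) - 4*(A + Q²)*3 = (A + Q) + (-12*A - 12*Q²) = Q - 12*Q² - 11*A)
z*y(-7, 5) = 28*(-7 - 12*(-7)² - 11*5) = 28*(-7 - 12*49 - 55) = 28*(-7 - 588 - 55) = 28*(-650) = -18200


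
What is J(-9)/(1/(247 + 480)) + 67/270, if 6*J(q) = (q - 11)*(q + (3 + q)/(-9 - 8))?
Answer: 96183239/4590 ≈ 20955.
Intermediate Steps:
J(q) = (-11 + q)*(-3/17 + 16*q/17)/6 (J(q) = ((q - 11)*(q + (3 + q)/(-9 - 8)))/6 = ((-11 + q)*(q + (3 + q)/(-17)))/6 = ((-11 + q)*(q + (3 + q)*(-1/17)))/6 = ((-11 + q)*(q + (-3/17 - q/17)))/6 = ((-11 + q)*(-3/17 + 16*q/17))/6 = (-11 + q)*(-3/17 + 16*q/17)/6)
J(-9)/(1/(247 + 480)) + 67/270 = (11/34 - 179/102*(-9) + (8/51)*(-9)**2)/(1/(247 + 480)) + 67/270 = (11/34 + 537/34 + (8/51)*81)/(1/727) + 67*(1/270) = (11/34 + 537/34 + 216/17)/(1/727) + 67/270 = (490/17)*727 + 67/270 = 356230/17 + 67/270 = 96183239/4590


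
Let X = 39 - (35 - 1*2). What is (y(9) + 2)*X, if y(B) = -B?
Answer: -42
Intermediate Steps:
X = 6 (X = 39 - (35 - 2) = 39 - 1*33 = 39 - 33 = 6)
(y(9) + 2)*X = (-1*9 + 2)*6 = (-9 + 2)*6 = -7*6 = -42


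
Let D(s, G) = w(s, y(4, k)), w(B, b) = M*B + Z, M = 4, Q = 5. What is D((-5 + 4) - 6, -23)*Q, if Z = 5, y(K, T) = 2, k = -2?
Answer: -115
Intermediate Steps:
w(B, b) = 5 + 4*B (w(B, b) = 4*B + 5 = 5 + 4*B)
D(s, G) = 5 + 4*s
D((-5 + 4) - 6, -23)*Q = (5 + 4*((-5 + 4) - 6))*5 = (5 + 4*(-1 - 6))*5 = (5 + 4*(-7))*5 = (5 - 28)*5 = -23*5 = -115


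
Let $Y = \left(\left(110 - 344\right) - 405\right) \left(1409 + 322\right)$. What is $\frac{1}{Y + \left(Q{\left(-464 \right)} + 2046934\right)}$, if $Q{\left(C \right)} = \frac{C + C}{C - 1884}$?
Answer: $\frac{587}{552264507} \approx 1.0629 \cdot 10^{-6}$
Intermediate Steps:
$Q{\left(C \right)} = \frac{2 C}{-1884 + C}$
$Y = -1106109$ ($Y = \left(-234 - 405\right) 1731 = \left(-639\right) 1731 = -1106109$)
$\frac{1}{Y + \left(Q{\left(-464 \right)} + 2046934\right)} = \frac{1}{-1106109 + \left(2 \left(-464\right) \frac{1}{-1884 - 464} + 2046934\right)} = \frac{1}{-1106109 + \left(2 \left(-464\right) \frac{1}{-2348} + 2046934\right)} = \frac{1}{-1106109 + \left(2 \left(-464\right) \left(- \frac{1}{2348}\right) + 2046934\right)} = \frac{1}{-1106109 + \left(\frac{232}{587} + 2046934\right)} = \frac{1}{-1106109 + \frac{1201550490}{587}} = \frac{1}{\frac{552264507}{587}} = \frac{587}{552264507}$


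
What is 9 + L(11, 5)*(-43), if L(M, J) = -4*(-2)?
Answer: -335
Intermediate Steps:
L(M, J) = 8
9 + L(11, 5)*(-43) = 9 + 8*(-43) = 9 - 344 = -335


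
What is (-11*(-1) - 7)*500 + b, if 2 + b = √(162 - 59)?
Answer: 1998 + √103 ≈ 2008.1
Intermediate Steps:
b = -2 + √103 (b = -2 + √(162 - 59) = -2 + √103 ≈ 8.1489)
(-11*(-1) - 7)*500 + b = (-11*(-1) - 7)*500 + (-2 + √103) = (11 - 7)*500 + (-2 + √103) = 4*500 + (-2 + √103) = 2000 + (-2 + √103) = 1998 + √103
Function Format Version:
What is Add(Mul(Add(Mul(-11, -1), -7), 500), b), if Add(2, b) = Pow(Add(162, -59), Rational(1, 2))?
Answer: Add(1998, Pow(103, Rational(1, 2))) ≈ 2008.1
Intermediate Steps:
b = Add(-2, Pow(103, Rational(1, 2))) (b = Add(-2, Pow(Add(162, -59), Rational(1, 2))) = Add(-2, Pow(103, Rational(1, 2))) ≈ 8.1489)
Add(Mul(Add(Mul(-11, -1), -7), 500), b) = Add(Mul(Add(Mul(-11, -1), -7), 500), Add(-2, Pow(103, Rational(1, 2)))) = Add(Mul(Add(11, -7), 500), Add(-2, Pow(103, Rational(1, 2)))) = Add(Mul(4, 500), Add(-2, Pow(103, Rational(1, 2)))) = Add(2000, Add(-2, Pow(103, Rational(1, 2)))) = Add(1998, Pow(103, Rational(1, 2)))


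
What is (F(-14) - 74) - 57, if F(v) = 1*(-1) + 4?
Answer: -128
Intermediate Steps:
F(v) = 3 (F(v) = -1 + 4 = 3)
(F(-14) - 74) - 57 = (3 - 74) - 57 = -71 - 57 = -128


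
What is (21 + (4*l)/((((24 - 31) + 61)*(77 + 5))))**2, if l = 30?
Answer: 60202081/136161 ≈ 442.14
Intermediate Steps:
(21 + (4*l)/((((24 - 31) + 61)*(77 + 5))))**2 = (21 + (4*30)/((((24 - 31) + 61)*(77 + 5))))**2 = (21 + 120/(((-7 + 61)*82)))**2 = (21 + 120/((54*82)))**2 = (21 + 120/4428)**2 = (21 + 120*(1/4428))**2 = (21 + 10/369)**2 = (7759/369)**2 = 60202081/136161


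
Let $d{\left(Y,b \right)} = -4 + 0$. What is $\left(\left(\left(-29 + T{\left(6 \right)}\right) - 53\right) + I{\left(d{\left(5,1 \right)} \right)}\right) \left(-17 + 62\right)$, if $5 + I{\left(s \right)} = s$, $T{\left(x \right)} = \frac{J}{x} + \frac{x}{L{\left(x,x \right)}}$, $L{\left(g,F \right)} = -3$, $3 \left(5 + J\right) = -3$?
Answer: $-4230$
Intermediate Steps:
$J = -6$ ($J = -5 + \frac{1}{3} \left(-3\right) = -5 - 1 = -6$)
$d{\left(Y,b \right)} = -4$
$T{\left(x \right)} = - \frac{6}{x} - \frac{x}{3}$ ($T{\left(x \right)} = - \frac{6}{x} + \frac{x}{-3} = - \frac{6}{x} + x \left(- \frac{1}{3}\right) = - \frac{6}{x} - \frac{x}{3}$)
$I{\left(s \right)} = -5 + s$
$\left(\left(\left(-29 + T{\left(6 \right)}\right) - 53\right) + I{\left(d{\left(5,1 \right)} \right)}\right) \left(-17 + 62\right) = \left(\left(\left(-29 - \left(2 + \frac{6}{6}\right)\right) - 53\right) - 9\right) \left(-17 + 62\right) = \left(\left(\left(-29 - 3\right) - 53\right) - 9\right) 45 = \left(\left(-32 - 53\right) - 9\right) 45 = \left(-85 - 9\right) 45 = \left(-94\right) 45 = -4230$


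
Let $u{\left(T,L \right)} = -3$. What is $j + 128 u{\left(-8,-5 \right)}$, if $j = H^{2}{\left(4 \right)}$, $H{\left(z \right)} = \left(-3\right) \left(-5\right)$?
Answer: $-159$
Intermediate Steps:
$H{\left(z \right)} = 15$
$j = 225$ ($j = 15^{2} = 225$)
$j + 128 u{\left(-8,-5 \right)} = 225 + 128 \left(-3\right) = 225 - 384 = -159$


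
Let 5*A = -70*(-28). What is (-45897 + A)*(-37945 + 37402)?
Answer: 24709215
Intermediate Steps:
A = 392 (A = (-70*(-28))/5 = (⅕)*1960 = 392)
(-45897 + A)*(-37945 + 37402) = (-45897 + 392)*(-37945 + 37402) = -45505*(-543) = 24709215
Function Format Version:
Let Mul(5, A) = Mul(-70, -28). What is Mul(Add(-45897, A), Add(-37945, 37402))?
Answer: 24709215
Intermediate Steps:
A = 392 (A = Mul(Rational(1, 5), Mul(-70, -28)) = Mul(Rational(1, 5), 1960) = 392)
Mul(Add(-45897, A), Add(-37945, 37402)) = Mul(Add(-45897, 392), Add(-37945, 37402)) = Mul(-45505, -543) = 24709215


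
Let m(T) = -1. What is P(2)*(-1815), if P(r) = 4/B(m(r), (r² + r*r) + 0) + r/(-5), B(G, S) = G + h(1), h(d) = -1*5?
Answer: 1936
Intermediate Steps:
h(d) = -5
B(G, S) = -5 + G (B(G, S) = G - 5 = -5 + G)
P(r) = -⅔ - r/5 (P(r) = 4/(-5 - 1) + r/(-5) = 4/(-6) + r*(-⅕) = 4*(-⅙) - r/5 = -⅔ - r/5)
P(2)*(-1815) = (-⅔ - ⅕*2)*(-1815) = (-⅔ - ⅖)*(-1815) = -16/15*(-1815) = 1936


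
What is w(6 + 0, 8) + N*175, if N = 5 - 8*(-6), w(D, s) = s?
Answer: 9283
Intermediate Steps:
N = 53 (N = 5 + 48 = 53)
w(6 + 0, 8) + N*175 = 8 + 53*175 = 8 + 9275 = 9283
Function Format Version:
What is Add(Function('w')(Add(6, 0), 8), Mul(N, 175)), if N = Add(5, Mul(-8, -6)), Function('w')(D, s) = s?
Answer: 9283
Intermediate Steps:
N = 53 (N = Add(5, 48) = 53)
Add(Function('w')(Add(6, 0), 8), Mul(N, 175)) = Add(8, Mul(53, 175)) = Add(8, 9275) = 9283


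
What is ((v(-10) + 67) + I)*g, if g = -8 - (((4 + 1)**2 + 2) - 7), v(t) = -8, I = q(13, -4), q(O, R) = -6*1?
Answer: -1484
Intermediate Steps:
q(O, R) = -6
I = -6
g = -28 (g = -8 - ((5**2 + 2) - 7) = -8 - ((25 + 2) - 7) = -8 - (27 - 7) = -8 - 1*20 = -8 - 20 = -28)
((v(-10) + 67) + I)*g = ((-8 + 67) - 6)*(-28) = (59 - 6)*(-28) = 53*(-28) = -1484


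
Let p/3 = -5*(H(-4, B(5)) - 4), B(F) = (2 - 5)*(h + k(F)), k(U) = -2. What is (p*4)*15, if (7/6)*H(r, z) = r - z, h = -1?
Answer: 95400/7 ≈ 13629.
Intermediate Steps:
B(F) = 9 (B(F) = (2 - 5)*(-1 - 2) = -3*(-3) = 9)
H(r, z) = -6*z/7 + 6*r/7 (H(r, z) = 6*(r - z)/7 = -6*z/7 + 6*r/7)
p = 1590/7 (p = 3*(-5*((-6/7*9 + (6/7)*(-4)) - 4)) = 3*(-5*((-54/7 - 24/7) - 4)) = 3*(-5*(-78/7 - 4)) = 3*(-5*(-106/7)) = 3*(530/7) = 1590/7 ≈ 227.14)
(p*4)*15 = ((1590/7)*4)*15 = (6360/7)*15 = 95400/7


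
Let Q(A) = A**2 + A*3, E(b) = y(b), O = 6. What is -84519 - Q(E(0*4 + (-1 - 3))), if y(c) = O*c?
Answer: -85023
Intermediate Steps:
y(c) = 6*c
E(b) = 6*b
Q(A) = A**2 + 3*A
-84519 - Q(E(0*4 + (-1 - 3))) = -84519 - 6*(0*4 + (-1 - 3))*(3 + 6*(0*4 + (-1 - 3))) = -84519 - 6*(0 - 4)*(3 + 6*(0 - 4)) = -84519 - 6*(-4)*(3 + 6*(-4)) = -84519 - (-24)*(3 - 24) = -84519 - (-24)*(-21) = -84519 - 1*504 = -84519 - 504 = -85023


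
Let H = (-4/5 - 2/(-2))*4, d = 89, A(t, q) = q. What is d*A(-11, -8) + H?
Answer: -3556/5 ≈ -711.20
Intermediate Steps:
H = ⅘ (H = (-4*⅕ - 2*(-½))*4 = (-⅘ + 1)*4 = (⅕)*4 = ⅘ ≈ 0.80000)
d*A(-11, -8) + H = 89*(-8) + ⅘ = -712 + ⅘ = -3556/5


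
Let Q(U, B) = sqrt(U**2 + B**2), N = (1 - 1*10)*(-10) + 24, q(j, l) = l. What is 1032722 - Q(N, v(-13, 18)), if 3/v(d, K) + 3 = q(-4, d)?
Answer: 1032722 - 3*sqrt(369665)/16 ≈ 1.0326e+6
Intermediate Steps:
v(d, K) = 3/(-3 + d)
N = 114 (N = (1 - 10)*(-10) + 24 = -9*(-10) + 24 = 90 + 24 = 114)
Q(U, B) = sqrt(B**2 + U**2)
1032722 - Q(N, v(-13, 18)) = 1032722 - sqrt((3/(-3 - 13))**2 + 114**2) = 1032722 - sqrt((3/(-16))**2 + 12996) = 1032722 - sqrt((3*(-1/16))**2 + 12996) = 1032722 - sqrt((-3/16)**2 + 12996) = 1032722 - sqrt(9/256 + 12996) = 1032722 - sqrt(3326985/256) = 1032722 - 3*sqrt(369665)/16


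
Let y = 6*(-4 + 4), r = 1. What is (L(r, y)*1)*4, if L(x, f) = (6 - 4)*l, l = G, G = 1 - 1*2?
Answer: -8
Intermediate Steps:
G = -1 (G = 1 - 2 = -1)
l = -1
y = 0 (y = 6*0 = 0)
L(x, f) = -2 (L(x, f) = (6 - 4)*(-1) = 2*(-1) = -2)
(L(r, y)*1)*4 = -2*1*4 = -2*4 = -8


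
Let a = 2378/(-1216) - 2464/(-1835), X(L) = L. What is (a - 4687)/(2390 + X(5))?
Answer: -5229875863/2672053600 ≈ -1.9572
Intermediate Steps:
a = -683703/1115680 (a = 2378*(-1/1216) - 2464*(-1/1835) = -1189/608 + 2464/1835 = -683703/1115680 ≈ -0.61281)
(a - 4687)/(2390 + X(5)) = (-683703/1115680 - 4687)/(2390 + 5) = -5229875863/1115680/2395 = -5229875863/1115680*1/2395 = -5229875863/2672053600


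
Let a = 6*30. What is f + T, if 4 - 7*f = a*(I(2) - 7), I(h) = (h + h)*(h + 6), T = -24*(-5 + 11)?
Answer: -5504/7 ≈ -786.29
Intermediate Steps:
T = -144 (T = -24*6 = -144)
a = 180
I(h) = 2*h*(6 + h) (I(h) = (2*h)*(6 + h) = 2*h*(6 + h))
f = -4496/7 (f = 4/7 - 180*(2*2*(6 + 2) - 7)/7 = 4/7 - 180*(2*2*8 - 7)/7 = 4/7 - 180*(32 - 7)/7 = 4/7 - 180*25/7 = 4/7 - 1/7*4500 = 4/7 - 4500/7 = -4496/7 ≈ -642.29)
f + T = -4496/7 - 144 = -5504/7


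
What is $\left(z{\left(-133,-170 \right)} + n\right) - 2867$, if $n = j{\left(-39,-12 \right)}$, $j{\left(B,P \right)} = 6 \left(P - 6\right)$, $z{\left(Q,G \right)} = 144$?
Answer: $-2831$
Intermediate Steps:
$j{\left(B,P \right)} = -36 + 6 P$ ($j{\left(B,P \right)} = 6 \left(-6 + P\right) = -36 + 6 P$)
$n = -108$ ($n = -36 + 6 \left(-12\right) = -36 - 72 = -108$)
$\left(z{\left(-133,-170 \right)} + n\right) - 2867 = \left(144 - 108\right) - 2867 = 36 - 2867 = -2831$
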